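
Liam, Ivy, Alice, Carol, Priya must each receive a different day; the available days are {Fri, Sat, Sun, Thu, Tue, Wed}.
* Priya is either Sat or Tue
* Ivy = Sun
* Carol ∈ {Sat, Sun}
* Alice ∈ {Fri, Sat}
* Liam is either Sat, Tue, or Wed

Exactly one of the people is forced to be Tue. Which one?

Priya

Ivy's domain is down to {Sun}, so Ivy = Sun. So Carol can't be Sun.
Carol has just one choice, so Carol = Sat. So Liam, Alice, Priya can't be Sat.
So Tue goes to Priya.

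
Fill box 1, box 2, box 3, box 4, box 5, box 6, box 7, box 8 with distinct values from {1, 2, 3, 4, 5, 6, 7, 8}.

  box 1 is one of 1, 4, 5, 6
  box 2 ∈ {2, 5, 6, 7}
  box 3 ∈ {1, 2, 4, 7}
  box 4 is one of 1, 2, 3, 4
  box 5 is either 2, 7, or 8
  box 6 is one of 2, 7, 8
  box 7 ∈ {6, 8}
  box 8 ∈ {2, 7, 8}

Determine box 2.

The 8 variables draw from only 8 values {1, 2, 3, 4, 5, 6, 7, 8}, so each is used; only box 4 can be 3, hence box 4 = 3.
box 5, box 6, box 8 between them cover only {2, 7, 8} — a naked triple. Remove those values from box 2, box 3, box 7.
box 7 has just one choice, so box 7 = 6. Eliminate 6 elsewhere: box 1, box 2.
So box 2 = 5.

5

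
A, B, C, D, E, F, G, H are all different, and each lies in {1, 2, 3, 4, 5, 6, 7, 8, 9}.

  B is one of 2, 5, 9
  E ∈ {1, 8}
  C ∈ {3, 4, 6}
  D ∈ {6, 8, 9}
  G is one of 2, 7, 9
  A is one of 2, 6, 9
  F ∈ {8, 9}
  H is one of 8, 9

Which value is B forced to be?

5

The 2 variables F and H are confined to {8, 9}, which locks those values in; drop them from A, B, D, E, G.
D has just one choice, so D = 6. Eliminate 6 elsewhere: A, C.
E has just one choice, so E = 1.
A must be 2 (only option left). Eliminate 2 elsewhere: B, G.
So B = 5.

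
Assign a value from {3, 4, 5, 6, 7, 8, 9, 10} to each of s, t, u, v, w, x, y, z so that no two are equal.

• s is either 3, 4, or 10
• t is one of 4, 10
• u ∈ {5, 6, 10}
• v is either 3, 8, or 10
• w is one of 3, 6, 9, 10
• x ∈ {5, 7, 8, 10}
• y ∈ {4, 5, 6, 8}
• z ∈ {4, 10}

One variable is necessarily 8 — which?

The 8 variables together cover exactly {3, 4, 5, 6, 7, 8, 9, 10} — 8 values for 8 variables — and 7 appears only in x's list, so x = 7.
The 7 still-open variables draw from only 7 values {3, 4, 5, 6, 8, 9, 10}, so each is used; only w can be 9, hence w = 9.
The 2 variables t and z are confined to {4, 10}, which locks those values in; drop them from s, u, v, y.
That leaves s = 3. So v can't be 3.
So 8 goes to v.

v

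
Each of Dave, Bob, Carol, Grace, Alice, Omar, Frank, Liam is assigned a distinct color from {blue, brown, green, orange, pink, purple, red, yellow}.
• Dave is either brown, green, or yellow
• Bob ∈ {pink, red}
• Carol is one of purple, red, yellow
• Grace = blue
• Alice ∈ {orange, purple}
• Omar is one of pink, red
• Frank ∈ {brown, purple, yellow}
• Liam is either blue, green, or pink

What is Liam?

green

Grace has just one choice, so Grace = blue. Eliminate blue elsewhere: Liam.
The 7 still-open variables draw from only 7 values {brown, green, orange, pink, purple, red, yellow}, so each is used; only Alice can be orange, hence Alice = orange.
Bob and Omar share exactly the 2 values {pink, red}; by pigeonhole those values go to them, so strike pink, red from Carol, Liam.
So Liam = green.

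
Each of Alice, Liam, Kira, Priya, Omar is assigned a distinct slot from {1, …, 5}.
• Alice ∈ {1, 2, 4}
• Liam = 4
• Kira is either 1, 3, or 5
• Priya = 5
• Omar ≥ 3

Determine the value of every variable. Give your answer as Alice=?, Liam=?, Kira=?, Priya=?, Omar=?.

Alice=2, Liam=4, Kira=1, Priya=5, Omar=3

Liam must be 4 (only option left). Eliminate 4 elsewhere: Alice, Omar.
That leaves Priya = 5. Eliminate 5 elsewhere: Kira, Omar.
Omar has just one choice, so Omar = 3. Eliminate 3 elsewhere: Kira.
Kira must be 1 (only option left). Eliminate 1 elsewhere: Alice.
Alice has just one choice, so Alice = 2.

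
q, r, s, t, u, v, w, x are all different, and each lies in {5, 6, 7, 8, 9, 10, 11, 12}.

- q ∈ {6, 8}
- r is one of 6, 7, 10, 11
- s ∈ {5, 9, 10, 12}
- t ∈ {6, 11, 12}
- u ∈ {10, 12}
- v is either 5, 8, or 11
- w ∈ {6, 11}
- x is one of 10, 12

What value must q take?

8

The 8 variables draw from only 8 values {5, 6, 7, 8, 9, 10, 11, 12}, so each is used; only r can be 7, hence r = 7.
Among the 7 still-open variables, 9 fits only s (and all 7 values in {5, 6, 8, 9, 10, 11, 12} must be used), so s = 9.
The 6 still-open variables together cover exactly {5, 6, 8, 10, 11, 12} — 6 values for 6 variables — and 5 appears only in v's list, so v = 5.
The 5 still-open variables draw from only 5 values {6, 8, 10, 11, 12}, so each is used; only q can be 8, hence q = 8.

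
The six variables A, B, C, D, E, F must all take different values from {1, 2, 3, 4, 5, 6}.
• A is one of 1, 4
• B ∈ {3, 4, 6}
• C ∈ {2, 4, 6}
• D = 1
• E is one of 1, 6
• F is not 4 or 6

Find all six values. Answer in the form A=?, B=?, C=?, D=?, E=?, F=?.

A=4, B=3, C=2, D=1, E=6, F=5

D must be 1 (only option left). Strike 1 from A, E, F.
E must be 6 (only option left). Remove 6 from B, C.
That leaves A = 4. Strike 4 from B, C.
B has just one choice, so B = 3. Strike 3 from F.
That leaves C = 2. Eliminate 2 elsewhere: F.
F must be 5 (only option left).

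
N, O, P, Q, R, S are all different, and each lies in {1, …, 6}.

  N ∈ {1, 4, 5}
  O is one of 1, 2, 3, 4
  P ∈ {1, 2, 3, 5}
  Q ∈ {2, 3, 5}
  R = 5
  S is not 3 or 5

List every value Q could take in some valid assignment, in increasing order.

R's domain is down to {5}, so R = 5. Remove 5 from N, P, Q.
The 5 still-open variables together cover exactly {1, 2, 3, 4, 6} — 5 values for 5 variables — and 6 appears only in S's list, so S = 6.
No further eliminations apply; Q can still be any of 2, 3.

2, 3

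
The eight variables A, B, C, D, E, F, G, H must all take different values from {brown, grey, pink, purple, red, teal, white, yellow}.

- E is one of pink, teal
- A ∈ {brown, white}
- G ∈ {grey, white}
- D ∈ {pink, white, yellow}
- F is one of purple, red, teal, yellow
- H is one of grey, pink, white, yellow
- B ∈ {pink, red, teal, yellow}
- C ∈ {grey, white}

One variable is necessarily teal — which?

The 8 variables draw from only 8 values {brown, grey, pink, purple, red, teal, white, yellow}, so each is used; only A can be brown, hence A = brown.
The 7 still-open variables together cover exactly {grey, pink, purple, red, teal, white, yellow} — 7 values for 7 variables — and purple appears only in F's list, so F = purple.
The 6 still-open variables together cover exactly {grey, pink, red, teal, white, yellow} — 6 values for 6 variables — and red appears only in B's list, so B = red.
The 5 still-open variables draw from only 5 values {grey, pink, teal, white, yellow}, so each is used; only E can be teal, hence E = teal.

E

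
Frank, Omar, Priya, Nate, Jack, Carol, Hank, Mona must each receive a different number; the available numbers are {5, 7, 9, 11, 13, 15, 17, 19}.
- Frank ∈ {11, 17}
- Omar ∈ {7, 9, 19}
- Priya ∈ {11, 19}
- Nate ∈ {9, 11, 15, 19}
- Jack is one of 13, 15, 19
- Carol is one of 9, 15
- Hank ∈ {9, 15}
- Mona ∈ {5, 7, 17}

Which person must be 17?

Frank

The 8 variables draw from only 8 values {5, 7, 9, 11, 13, 15, 17, 19}, so each is used; only Mona can be 5, hence Mona = 5.
Among the 7 still-open variables, 7 fits only Omar (and all 7 values in {7, 9, 11, 13, 15, 17, 19} must be used), so Omar = 7.
The 6 still-open variables draw from only 6 values {9, 11, 13, 15, 17, 19}, so each is used; only Jack can be 13, hence Jack = 13.
The 5 still-open variables together cover exactly {9, 11, 15, 17, 19} — 5 values for 5 variables — and 17 appears only in Frank's list, so Frank = 17.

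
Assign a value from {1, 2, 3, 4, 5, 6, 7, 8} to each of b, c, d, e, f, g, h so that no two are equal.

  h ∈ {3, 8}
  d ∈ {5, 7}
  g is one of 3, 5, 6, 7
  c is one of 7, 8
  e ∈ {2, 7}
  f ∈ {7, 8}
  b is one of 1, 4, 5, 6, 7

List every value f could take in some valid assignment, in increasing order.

The 2 variables c and f are confined to {7, 8}, which locks those values in; drop them from b, d, e, g, h.
d's domain is down to {5}, so d = 5. Strike 5 from b, g.
e has just one choice, so e = 2.
That leaves h = 3. Strike 3 from g.
That leaves g = 6. Eliminate 6 elsewhere: b.
No further eliminations apply; f can still be any of 7, 8.

7, 8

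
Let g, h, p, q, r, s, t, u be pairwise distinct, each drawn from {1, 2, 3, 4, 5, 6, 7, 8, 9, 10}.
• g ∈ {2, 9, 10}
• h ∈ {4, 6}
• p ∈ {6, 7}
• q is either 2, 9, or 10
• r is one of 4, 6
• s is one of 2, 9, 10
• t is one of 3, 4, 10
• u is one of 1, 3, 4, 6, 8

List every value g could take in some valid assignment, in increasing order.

2, 9, 10

The 2 variables h and r are confined to {4, 6}, which locks those values in; drop them from p, t, u.
That leaves p = 7.
The 3 variables g, q, s are confined to {2, 9, 10}, which locks those values in; drop them from t.
t has just one choice, so t = 3. So u can't be 3.
No further eliminations apply; g can still be any of 2, 9, 10.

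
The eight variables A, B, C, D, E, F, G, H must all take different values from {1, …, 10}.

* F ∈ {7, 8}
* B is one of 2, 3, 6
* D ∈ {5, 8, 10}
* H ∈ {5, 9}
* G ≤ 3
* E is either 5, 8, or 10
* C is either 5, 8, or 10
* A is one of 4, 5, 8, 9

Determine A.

The 3 variables C, D, E are confined to {5, 8, 10}, which locks those values in; drop them from A, F, H.
That leaves F = 7.
H must be 9 (only option left). Eliminate 9 elsewhere: A.
So A = 4.

4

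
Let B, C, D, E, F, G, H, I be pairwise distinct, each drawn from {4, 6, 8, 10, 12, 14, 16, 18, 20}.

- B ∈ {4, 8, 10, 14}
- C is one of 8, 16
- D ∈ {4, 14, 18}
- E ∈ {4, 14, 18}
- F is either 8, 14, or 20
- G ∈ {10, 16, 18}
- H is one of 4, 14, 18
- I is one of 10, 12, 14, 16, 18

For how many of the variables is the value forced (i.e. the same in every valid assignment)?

2

Among the 8 variables, 12 fits only I (and all 8 values in {4, 8, 10, 12, 14, 16, 18, 20} must be used), so I = 12.
Among the 7 still-open variables, 20 fits only F (and all 7 values in {4, 8, 10, 14, 16, 18, 20} must be used), so F = 20.
D, E, H share exactly the 3 values {4, 14, 18}; by pigeonhole those values go to them, so strike 4, 14, 18 from B, G.
Determined: F=20, I=12. The other variables each still have more than one consistent value. That makes 2.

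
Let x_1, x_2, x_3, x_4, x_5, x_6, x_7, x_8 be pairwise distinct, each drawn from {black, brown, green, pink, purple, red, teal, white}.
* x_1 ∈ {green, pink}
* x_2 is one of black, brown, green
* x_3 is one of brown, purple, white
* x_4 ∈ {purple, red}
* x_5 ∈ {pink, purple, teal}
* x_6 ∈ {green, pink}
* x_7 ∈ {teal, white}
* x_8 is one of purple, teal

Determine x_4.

red

The 8 variables together cover exactly {black, brown, green, pink, purple, red, teal, white} — 8 values for 8 variables — and black appears only in x_2's list, so x_2 = black.
Among the 7 still-open variables, brown fits only x_3 (and all 7 values in {brown, green, pink, purple, red, teal, white} must be used), so x_3 = brown.
The 6 still-open variables together cover exactly {green, pink, purple, red, teal, white} — 6 values for 6 variables — and red appears only in x_4's list, so x_4 = red.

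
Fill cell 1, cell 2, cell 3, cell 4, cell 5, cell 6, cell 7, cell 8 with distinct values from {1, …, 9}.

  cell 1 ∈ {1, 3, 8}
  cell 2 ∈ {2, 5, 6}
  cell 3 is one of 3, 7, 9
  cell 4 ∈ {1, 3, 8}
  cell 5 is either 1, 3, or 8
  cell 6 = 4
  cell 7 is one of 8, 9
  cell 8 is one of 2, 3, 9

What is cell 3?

7

cell 6's domain is down to {4}, so cell 6 = 4.
cell 1, cell 4, cell 5 between them cover only {1, 3, 8} — a naked triple. Remove those values from cell 3, cell 7, cell 8.
cell 7 has just one choice, so cell 7 = 9. Strike 9 from cell 3, cell 8.
So cell 3 = 7.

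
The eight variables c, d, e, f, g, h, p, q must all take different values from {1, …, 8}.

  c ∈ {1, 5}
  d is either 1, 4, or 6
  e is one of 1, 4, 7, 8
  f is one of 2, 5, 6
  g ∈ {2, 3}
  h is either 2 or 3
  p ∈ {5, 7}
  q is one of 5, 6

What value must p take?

7

The 8 variables together cover exactly {1, 2, 3, 4, 5, 6, 7, 8} — 8 values for 8 variables — and 8 appears only in e's list, so e = 8.
Among the 7 still-open variables, 4 fits only d (and all 7 values in {1, 2, 3, 4, 5, 6, 7} must be used), so d = 4.
The 6 still-open variables draw from only 6 values {1, 2, 3, 5, 6, 7}, so each is used; only c can be 1, hence c = 1.
The 5 still-open variables together cover exactly {2, 3, 5, 6, 7} — 5 values for 5 variables — and 7 appears only in p's list, so p = 7.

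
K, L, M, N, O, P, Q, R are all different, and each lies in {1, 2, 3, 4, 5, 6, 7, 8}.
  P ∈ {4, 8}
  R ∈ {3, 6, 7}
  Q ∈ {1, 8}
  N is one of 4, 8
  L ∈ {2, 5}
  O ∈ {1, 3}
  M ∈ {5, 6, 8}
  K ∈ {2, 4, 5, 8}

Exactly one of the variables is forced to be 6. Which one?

Among the 8 variables, 7 fits only R (and all 8 values in {1, 2, 3, 4, 5, 6, 7, 8} must be used), so R = 7.
The 7 still-open variables together cover exactly {1, 2, 3, 4, 5, 6, 8} — 7 values for 7 variables — and 3 appears only in O's list, so O = 3.
The 6 still-open variables together cover exactly {1, 2, 4, 5, 6, 8} — 6 values for 6 variables — and 1 appears only in Q's list, so Q = 1.
Among the 5 still-open variables, 6 fits only M (and all 5 values in {2, 4, 5, 6, 8} must be used), so M = 6.

M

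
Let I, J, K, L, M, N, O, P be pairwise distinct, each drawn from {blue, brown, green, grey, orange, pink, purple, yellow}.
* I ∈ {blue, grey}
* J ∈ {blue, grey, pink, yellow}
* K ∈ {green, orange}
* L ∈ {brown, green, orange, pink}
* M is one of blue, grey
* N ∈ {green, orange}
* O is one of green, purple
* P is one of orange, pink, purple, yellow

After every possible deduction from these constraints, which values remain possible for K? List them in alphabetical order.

green, orange

Among the 8 variables, brown fits only L (and all 8 values in {blue, brown, green, grey, orange, pink, purple, yellow} must be used), so L = brown.
The 2 variables I and M are confined to {blue, grey}, which locks those values in; drop them from J.
The 2 variables K and N are confined to {green, orange}, which locks those values in; drop them from O, P.
O has just one choice, so O = purple. Remove purple from P.
No further eliminations apply; K can still be any of green, orange.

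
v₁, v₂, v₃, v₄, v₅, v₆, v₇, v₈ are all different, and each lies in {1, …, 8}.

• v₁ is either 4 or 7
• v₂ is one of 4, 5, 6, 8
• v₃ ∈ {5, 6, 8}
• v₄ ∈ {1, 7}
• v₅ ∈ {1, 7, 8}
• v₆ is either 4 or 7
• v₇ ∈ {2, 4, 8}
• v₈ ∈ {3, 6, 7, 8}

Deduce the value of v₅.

The 8 variables together cover exactly {1, 2, 3, 4, 5, 6, 7, 8} — 8 values for 8 variables — and 2 appears only in v₇'s list, so v₇ = 2.
Among the 7 still-open variables, 3 fits only v₈ (and all 7 values in {1, 3, 4, 5, 6, 7, 8} must be used), so v₈ = 3.
The 2 variables v₁ and v₆ are confined to {4, 7}, which locks those values in; drop them from v₂, v₄, v₅.
v₄ must be 1 (only option left). Remove 1 from v₅.
So v₅ = 8.

8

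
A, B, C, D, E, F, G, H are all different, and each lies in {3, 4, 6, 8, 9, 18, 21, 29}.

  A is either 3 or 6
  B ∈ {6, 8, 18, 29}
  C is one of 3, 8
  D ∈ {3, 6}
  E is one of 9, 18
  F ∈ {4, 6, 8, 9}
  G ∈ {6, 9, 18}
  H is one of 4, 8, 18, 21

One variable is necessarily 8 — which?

Among the 8 variables, 21 fits only H (and all 8 values in {3, 4, 6, 8, 9, 18, 21, 29} must be used), so H = 21.
The 7 still-open variables draw from only 7 values {3, 4, 6, 8, 9, 18, 29}, so each is used; only F can be 4, hence F = 4.
The 6 still-open variables draw from only 6 values {3, 6, 8, 9, 18, 29}, so each is used; only B can be 29, hence B = 29.
The 5 still-open variables draw from only 5 values {3, 6, 8, 9, 18}, so each is used; only C can be 8, hence C = 8.

C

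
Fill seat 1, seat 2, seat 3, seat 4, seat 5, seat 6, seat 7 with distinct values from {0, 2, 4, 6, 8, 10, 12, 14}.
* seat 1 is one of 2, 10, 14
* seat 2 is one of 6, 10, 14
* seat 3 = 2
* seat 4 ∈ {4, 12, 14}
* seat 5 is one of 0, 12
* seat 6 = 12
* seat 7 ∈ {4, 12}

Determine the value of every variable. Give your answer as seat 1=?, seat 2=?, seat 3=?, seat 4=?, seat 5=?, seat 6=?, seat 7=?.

seat 3 must be 2 (only option left). So seat 1 can't be 2.
seat 6 has just one choice, so seat 6 = 12. Eliminate 12 elsewhere: seat 4, seat 5, seat 7.
seat 7 has just one choice, so seat 7 = 4. Eliminate 4 elsewhere: seat 4.
That leaves seat 4 = 14. Remove 14 from seat 1, seat 2.
seat 5's domain is down to {0}, so seat 5 = 0.
seat 1 must be 10 (only option left). So seat 2 can't be 10.
seat 2 must be 6 (only option left).

seat 1=10, seat 2=6, seat 3=2, seat 4=14, seat 5=0, seat 6=12, seat 7=4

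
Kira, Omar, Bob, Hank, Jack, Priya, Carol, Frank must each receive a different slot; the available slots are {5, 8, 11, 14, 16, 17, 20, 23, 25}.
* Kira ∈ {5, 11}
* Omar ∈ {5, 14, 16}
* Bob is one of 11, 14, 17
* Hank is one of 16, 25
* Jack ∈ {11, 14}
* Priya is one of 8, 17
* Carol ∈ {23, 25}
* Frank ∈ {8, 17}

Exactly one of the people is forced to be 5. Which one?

Kira

Among the 8 variables, 23 fits only Carol (and all 8 values in {5, 8, 11, 14, 16, 17, 23, 25} must be used), so Carol = 23.
The 7 still-open variables together cover exactly {5, 8, 11, 14, 16, 17, 25} — 7 values for 7 variables — and 25 appears only in Hank's list, so Hank = 25.
The 6 still-open variables draw from only 6 values {5, 8, 11, 14, 16, 17}, so each is used; only Omar can be 16, hence Omar = 16.
The 5 still-open variables together cover exactly {5, 8, 11, 14, 17} — 5 values for 5 variables — and 5 appears only in Kira's list, so Kira = 5.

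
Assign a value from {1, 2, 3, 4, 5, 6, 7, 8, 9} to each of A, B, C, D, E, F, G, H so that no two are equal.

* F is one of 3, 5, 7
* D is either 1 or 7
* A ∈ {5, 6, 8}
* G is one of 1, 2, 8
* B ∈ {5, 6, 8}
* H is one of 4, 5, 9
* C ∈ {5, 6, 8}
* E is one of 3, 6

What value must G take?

The 3 variables A, B, C are confined to {5, 6, 8}, which locks those values in; drop them from E, F, G, H.
That leaves E = 3. Remove 3 from F.
F has just one choice, so F = 7. Strike 7 from D.
D must be 1 (only option left). Remove 1 from G.
So G = 2.

2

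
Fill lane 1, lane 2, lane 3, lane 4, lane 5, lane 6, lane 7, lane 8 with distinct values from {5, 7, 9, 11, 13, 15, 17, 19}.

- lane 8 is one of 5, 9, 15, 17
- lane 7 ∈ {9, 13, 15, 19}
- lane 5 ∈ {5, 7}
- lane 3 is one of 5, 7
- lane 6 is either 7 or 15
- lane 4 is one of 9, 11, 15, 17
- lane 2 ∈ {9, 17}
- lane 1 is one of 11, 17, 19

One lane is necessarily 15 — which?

lane 6

The 8 variables draw from only 8 values {5, 7, 9, 11, 13, 15, 17, 19}, so each is used; only lane 7 can be 13, hence lane 7 = 13.
The 7 still-open variables together cover exactly {5, 7, 9, 11, 15, 17, 19} — 7 values for 7 variables — and 19 appears only in lane 1's list, so lane 1 = 19.
The 6 still-open variables together cover exactly {5, 7, 9, 11, 15, 17} — 6 values for 6 variables — and 11 appears only in lane 4's list, so lane 4 = 11.
lane 3 and lane 5 share exactly the 2 values {5, 7}; by pigeonhole those values go to them, so strike 5, 7 from lane 6, lane 8.
So 15 goes to lane 6.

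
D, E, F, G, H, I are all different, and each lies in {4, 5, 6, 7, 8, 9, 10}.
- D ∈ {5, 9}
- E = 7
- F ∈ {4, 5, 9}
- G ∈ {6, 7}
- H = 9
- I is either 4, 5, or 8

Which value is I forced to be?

E must be 7 (only option left). Eliminate 7 elsewhere: G.
G must be 6 (only option left).
H has just one choice, so H = 9. Eliminate 9 elsewhere: D, F.
D has just one choice, so D = 5. So F, I can't be 5.
F has just one choice, so F = 4. Strike 4 from I.
So I = 8.

8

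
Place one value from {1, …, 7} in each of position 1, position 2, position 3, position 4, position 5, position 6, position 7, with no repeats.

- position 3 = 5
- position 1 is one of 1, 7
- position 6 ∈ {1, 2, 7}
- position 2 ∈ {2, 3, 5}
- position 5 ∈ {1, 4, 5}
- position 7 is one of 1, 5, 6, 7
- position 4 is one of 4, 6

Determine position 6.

2

position 3 has just one choice, so position 3 = 5. Remove 5 from position 2, position 5, position 7.
The 6 still-open variables draw from only 6 values {1, 2, 3, 4, 6, 7}, so each is used; only position 2 can be 3, hence position 2 = 3.
The 5 still-open variables draw from only 5 values {1, 2, 4, 6, 7}, so each is used; only position 6 can be 2, hence position 6 = 2.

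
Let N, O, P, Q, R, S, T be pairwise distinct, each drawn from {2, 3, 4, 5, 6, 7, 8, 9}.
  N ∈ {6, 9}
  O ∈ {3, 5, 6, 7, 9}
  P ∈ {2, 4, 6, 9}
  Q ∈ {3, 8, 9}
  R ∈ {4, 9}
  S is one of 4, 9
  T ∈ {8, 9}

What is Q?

R and S between them cover only {4, 9} — a naked pair. Remove those values from N, O, P, Q, T.
N has just one choice, so N = 6. Strike 6 from O, P.
P must be 2 (only option left).
T's domain is down to {8}, so T = 8. Remove 8 from Q.
So Q = 3.

3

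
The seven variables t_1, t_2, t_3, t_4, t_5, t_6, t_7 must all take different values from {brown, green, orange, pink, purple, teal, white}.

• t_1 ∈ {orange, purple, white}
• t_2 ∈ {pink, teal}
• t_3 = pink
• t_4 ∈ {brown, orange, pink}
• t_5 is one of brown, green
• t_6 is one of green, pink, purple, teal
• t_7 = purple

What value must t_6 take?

t_3's domain is down to {pink}, so t_3 = pink. Remove pink from t_2, t_4, t_6.
t_7 has just one choice, so t_7 = purple. Strike purple from t_1, t_6.
That leaves t_2 = teal. Remove teal from t_6.
So t_6 = green.

green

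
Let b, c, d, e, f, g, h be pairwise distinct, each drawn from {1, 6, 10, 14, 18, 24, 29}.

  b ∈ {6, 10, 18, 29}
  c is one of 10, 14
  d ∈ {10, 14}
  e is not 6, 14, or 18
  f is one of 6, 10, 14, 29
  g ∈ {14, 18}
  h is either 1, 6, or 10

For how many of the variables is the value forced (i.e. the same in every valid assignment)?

The 7 variables draw from only 7 values {1, 6, 10, 14, 18, 24, 29}, so each is used; only e can be 24, hence e = 24.
The 6 still-open variables draw from only 6 values {1, 6, 10, 14, 18, 29}, so each is used; only h can be 1, hence h = 1.
The 2 variables c and d are confined to {10, 14}, which locks those values in; drop them from b, f, g.
g's domain is down to {18}, so g = 18. Remove 18 from b.
Determined: e=24, g=18, h=1. The other variables each still have more than one consistent value. That makes 3.

3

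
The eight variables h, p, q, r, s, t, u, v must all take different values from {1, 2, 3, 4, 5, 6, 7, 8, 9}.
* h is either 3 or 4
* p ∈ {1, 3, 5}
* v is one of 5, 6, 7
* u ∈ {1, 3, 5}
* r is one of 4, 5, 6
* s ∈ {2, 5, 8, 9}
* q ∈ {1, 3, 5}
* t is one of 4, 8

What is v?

p, q, u between them cover only {1, 3, 5} — a naked triple. Remove those values from h, r, s, v.
That leaves h = 4. Eliminate 4 elsewhere: r, t.
r must be 6 (only option left). So v can't be 6.
So v = 7.

7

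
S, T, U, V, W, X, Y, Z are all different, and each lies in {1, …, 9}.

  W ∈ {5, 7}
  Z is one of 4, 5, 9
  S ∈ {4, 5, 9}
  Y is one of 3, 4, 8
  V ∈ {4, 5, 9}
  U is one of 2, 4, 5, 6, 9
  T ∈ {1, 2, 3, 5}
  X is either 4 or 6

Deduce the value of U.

2

S, V, Z between them cover only {4, 5, 9} — a naked triple. Remove those values from T, U, W, X, Y.
W's domain is down to {7}, so W = 7.
That leaves X = 6. Eliminate 6 elsewhere: U.
So U = 2.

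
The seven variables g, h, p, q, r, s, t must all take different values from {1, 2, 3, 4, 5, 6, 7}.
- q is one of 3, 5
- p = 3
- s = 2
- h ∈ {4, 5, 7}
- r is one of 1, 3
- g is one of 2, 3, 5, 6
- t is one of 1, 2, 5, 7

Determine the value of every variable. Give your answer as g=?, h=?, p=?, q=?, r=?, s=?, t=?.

p has just one choice, so p = 3. So g, q, r can't be 3.
q's domain is down to {5}, so q = 5. Eliminate 5 elsewhere: g, h, t.
r has just one choice, so r = 1. Remove 1 from t.
s must be 2 (only option left). Strike 2 from g, t.
t must be 7 (only option left). So h can't be 7.
g's domain is down to {6}, so g = 6.
That leaves h = 4.

g=6, h=4, p=3, q=5, r=1, s=2, t=7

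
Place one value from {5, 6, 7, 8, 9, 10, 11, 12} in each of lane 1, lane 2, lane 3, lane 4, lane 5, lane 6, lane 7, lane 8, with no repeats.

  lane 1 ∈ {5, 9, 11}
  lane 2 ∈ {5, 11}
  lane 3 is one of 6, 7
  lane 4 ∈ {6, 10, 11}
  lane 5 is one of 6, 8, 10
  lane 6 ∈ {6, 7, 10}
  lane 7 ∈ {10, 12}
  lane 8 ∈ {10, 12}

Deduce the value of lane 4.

11

Among the 8 variables, 8 fits only lane 5 (and all 8 values in {5, 6, 7, 8, 9, 10, 11, 12} must be used), so lane 5 = 8.
The 7 still-open variables draw from only 7 values {5, 6, 7, 9, 10, 11, 12}, so each is used; only lane 1 can be 9, hence lane 1 = 9.
The 6 still-open variables together cover exactly {5, 6, 7, 10, 11, 12} — 6 values for 6 variables — and 5 appears only in lane 2's list, so lane 2 = 5.
The 5 still-open variables together cover exactly {6, 7, 10, 11, 12} — 5 values for 5 variables — and 11 appears only in lane 4's list, so lane 4 = 11.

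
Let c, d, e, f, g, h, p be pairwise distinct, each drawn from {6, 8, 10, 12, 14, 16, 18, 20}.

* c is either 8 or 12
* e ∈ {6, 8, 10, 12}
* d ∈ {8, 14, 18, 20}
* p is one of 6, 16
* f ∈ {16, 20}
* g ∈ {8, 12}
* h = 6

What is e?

h has just one choice, so h = 6. So e, p can't be 6.
p must be 16 (only option left). Remove 16 from f.
That leaves f = 20. Remove 20 from d.
The 2 variables c and g are confined to {8, 12}, which locks those values in; drop them from d, e.
So e = 10.

10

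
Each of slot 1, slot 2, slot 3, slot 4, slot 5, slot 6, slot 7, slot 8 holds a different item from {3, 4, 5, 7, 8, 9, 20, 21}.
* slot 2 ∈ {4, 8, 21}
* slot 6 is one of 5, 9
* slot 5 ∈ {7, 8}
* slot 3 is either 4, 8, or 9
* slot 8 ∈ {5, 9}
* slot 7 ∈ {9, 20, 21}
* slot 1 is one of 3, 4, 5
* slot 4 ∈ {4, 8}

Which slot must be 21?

slot 2

The 8 variables draw from only 8 values {3, 4, 5, 7, 8, 9, 20, 21}, so each is used; only slot 1 can be 3, hence slot 1 = 3.
Among the 7 still-open variables, 7 fits only slot 5 (and all 7 values in {4, 5, 7, 8, 9, 20, 21} must be used), so slot 5 = 7.
The 6 still-open variables draw from only 6 values {4, 5, 8, 9, 20, 21}, so each is used; only slot 7 can be 20, hence slot 7 = 20.
Among the 5 still-open variables, 21 fits only slot 2 (and all 5 values in {4, 5, 8, 9, 21} must be used), so slot 2 = 21.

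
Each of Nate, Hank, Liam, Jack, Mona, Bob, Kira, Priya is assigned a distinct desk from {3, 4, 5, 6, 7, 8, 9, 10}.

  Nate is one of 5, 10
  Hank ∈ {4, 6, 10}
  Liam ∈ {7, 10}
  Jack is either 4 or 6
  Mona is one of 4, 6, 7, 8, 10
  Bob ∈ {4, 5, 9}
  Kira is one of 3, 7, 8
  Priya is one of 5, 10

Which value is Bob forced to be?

9

The 8 variables together cover exactly {3, 4, 5, 6, 7, 8, 9, 10} — 8 values for 8 variables — and 3 appears only in Kira's list, so Kira = 3.
Among the 7 still-open variables, 8 fits only Mona (and all 7 values in {4, 5, 6, 7, 8, 9, 10} must be used), so Mona = 8.
The 6 still-open variables draw from only 6 values {4, 5, 6, 7, 9, 10}, so each is used; only Liam can be 7, hence Liam = 7.
The 5 still-open variables together cover exactly {4, 5, 6, 9, 10} — 5 values for 5 variables — and 9 appears only in Bob's list, so Bob = 9.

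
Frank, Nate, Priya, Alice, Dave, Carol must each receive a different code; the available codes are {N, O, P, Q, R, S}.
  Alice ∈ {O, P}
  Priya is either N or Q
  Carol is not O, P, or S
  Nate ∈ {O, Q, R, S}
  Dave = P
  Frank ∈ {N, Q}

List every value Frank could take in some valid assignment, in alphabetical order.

N, Q

Dave has just one choice, so Dave = P. So Alice can't be P.
Alice must be O (only option left). Eliminate O elsewhere: Nate.
Among the 4 still-open variables, S fits only Nate (and all 4 values in {N, Q, R, S} must be used), so Nate = S.
The 3 still-open variables draw from only 3 values {N, Q, R}, so each is used; only Carol can be R, hence Carol = R.
No further eliminations apply; Frank can still be any of N, Q.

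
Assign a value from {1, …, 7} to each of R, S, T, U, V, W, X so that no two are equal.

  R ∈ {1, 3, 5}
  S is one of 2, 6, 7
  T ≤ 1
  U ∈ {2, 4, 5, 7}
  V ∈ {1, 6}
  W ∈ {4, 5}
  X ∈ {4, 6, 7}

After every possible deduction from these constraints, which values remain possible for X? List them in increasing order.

T has just one choice, so T = 1. So R, V can't be 1.
That leaves V = 6. Remove 6 from S, X.
The 5 still-open variables together cover exactly {2, 3, 4, 5, 7} — 5 values for 5 variables — and 3 appears only in R's list, so R = 3.
No further eliminations apply; X can still be any of 4, 7.

4, 7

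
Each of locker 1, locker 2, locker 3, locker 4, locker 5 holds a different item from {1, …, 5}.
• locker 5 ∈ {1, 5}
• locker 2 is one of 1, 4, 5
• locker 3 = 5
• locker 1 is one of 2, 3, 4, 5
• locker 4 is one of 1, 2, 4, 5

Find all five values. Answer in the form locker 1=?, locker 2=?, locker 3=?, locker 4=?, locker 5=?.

locker 3 has just one choice, so locker 3 = 5. So locker 1, locker 2, locker 4, locker 5 can't be 5.
That leaves locker 5 = 1. Remove 1 from locker 2, locker 4.
locker 2 has just one choice, so locker 2 = 4. Strike 4 from locker 1, locker 4.
locker 4 must be 2 (only option left). Strike 2 from locker 1.
locker 1 has just one choice, so locker 1 = 3.

locker 1=3, locker 2=4, locker 3=5, locker 4=2, locker 5=1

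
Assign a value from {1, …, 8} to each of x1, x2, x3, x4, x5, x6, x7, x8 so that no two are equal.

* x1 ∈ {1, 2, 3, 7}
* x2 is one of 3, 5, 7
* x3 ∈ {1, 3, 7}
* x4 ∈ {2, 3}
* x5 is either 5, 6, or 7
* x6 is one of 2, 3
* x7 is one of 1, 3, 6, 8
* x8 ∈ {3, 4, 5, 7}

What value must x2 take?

5

The 8 variables together cover exactly {1, 2, 3, 4, 5, 6, 7, 8} — 8 values for 8 variables — and 4 appears only in x8's list, so x8 = 4.
The 7 still-open variables draw from only 7 values {1, 2, 3, 5, 6, 7, 8}, so each is used; only x7 can be 8, hence x7 = 8.
The 6 still-open variables draw from only 6 values {1, 2, 3, 5, 6, 7}, so each is used; only x5 can be 6, hence x5 = 6.
The 5 still-open variables draw from only 5 values {1, 2, 3, 5, 7}, so each is used; only x2 can be 5, hence x2 = 5.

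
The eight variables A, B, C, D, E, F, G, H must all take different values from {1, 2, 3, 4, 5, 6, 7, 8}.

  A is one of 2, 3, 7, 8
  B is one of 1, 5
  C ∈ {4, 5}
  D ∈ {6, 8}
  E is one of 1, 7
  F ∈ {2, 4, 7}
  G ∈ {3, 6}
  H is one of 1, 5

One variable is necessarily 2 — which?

F

B and H share exactly the 2 values {1, 5}; by pigeonhole those values go to them, so strike 1, 5 from C, E.
C has just one choice, so C = 4. Eliminate 4 elsewhere: F.
E must be 7 (only option left). Remove 7 from A, F.
So 2 goes to F.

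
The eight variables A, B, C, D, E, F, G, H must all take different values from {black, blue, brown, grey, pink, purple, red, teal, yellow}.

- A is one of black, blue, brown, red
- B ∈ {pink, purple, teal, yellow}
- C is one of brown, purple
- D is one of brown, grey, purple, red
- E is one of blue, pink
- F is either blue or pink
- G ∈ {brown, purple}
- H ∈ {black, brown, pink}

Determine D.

The 2 variables C and G are confined to {brown, purple}, which locks those values in; drop them from A, B, D, H.
E and F between them cover only {blue, pink} — a naked pair. Remove those values from A, B, H.
H's domain is down to {black}, so H = black. Strike black from A.
A's domain is down to {red}, so A = red. So D can't be red.
So D = grey.

grey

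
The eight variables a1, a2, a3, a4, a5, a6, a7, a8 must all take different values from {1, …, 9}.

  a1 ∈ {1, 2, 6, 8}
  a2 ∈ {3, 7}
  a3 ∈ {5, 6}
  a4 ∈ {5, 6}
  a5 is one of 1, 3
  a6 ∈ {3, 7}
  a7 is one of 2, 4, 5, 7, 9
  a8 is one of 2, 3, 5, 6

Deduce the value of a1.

The 2 variables a2 and a6 are confined to {3, 7}, which locks those values in; drop them from a5, a7, a8.
a5's domain is down to {1}, so a5 = 1. Remove 1 from a1.
The 2 variables a3 and a4 are confined to {5, 6}, which locks those values in; drop them from a1, a7, a8.
a8's domain is down to {2}, so a8 = 2. Eliminate 2 elsewhere: a1, a7.
So a1 = 8.

8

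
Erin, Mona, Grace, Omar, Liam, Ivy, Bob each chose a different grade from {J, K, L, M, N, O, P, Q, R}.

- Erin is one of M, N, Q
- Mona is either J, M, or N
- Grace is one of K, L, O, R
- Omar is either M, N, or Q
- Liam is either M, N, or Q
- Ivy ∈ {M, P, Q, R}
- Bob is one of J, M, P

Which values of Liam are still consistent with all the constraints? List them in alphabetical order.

Erin, Omar, Liam share exactly the 3 values {M, N, Q}; by pigeonhole those values go to them, so strike M, N, Q from Mona, Ivy, Bob.
That leaves Mona = J. Remove J from Bob.
That leaves Bob = P. Remove P from Ivy.
Ivy has just one choice, so Ivy = R. So Grace can't be R.
No further eliminations apply; Liam can still be any of M, N, Q.

M, N, Q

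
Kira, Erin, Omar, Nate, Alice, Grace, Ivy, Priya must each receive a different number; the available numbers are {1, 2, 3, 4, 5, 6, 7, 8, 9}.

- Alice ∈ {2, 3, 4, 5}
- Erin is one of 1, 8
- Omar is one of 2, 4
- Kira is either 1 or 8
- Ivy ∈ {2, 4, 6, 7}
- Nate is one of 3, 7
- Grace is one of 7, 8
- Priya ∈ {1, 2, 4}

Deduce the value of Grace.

7

The 8 variables draw from only 8 values {1, 2, 3, 4, 5, 6, 7, 8}, so each is used; only Alice can be 5, hence Alice = 5.
Among the 7 still-open variables, 3 fits only Nate (and all 7 values in {1, 2, 3, 4, 6, 7, 8} must be used), so Nate = 3.
The 6 still-open variables draw from only 6 values {1, 2, 4, 6, 7, 8}, so each is used; only Ivy can be 6, hence Ivy = 6.
Among the 5 still-open variables, 7 fits only Grace (and all 5 values in {1, 2, 4, 7, 8} must be used), so Grace = 7.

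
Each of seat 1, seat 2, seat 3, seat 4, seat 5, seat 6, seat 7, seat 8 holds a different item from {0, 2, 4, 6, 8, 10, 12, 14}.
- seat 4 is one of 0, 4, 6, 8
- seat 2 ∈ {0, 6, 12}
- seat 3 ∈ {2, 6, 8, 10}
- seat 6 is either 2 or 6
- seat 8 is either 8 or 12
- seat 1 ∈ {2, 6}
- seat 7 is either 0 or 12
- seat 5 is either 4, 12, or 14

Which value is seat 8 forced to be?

The 8 variables together cover exactly {0, 2, 4, 6, 8, 10, 12, 14} — 8 values for 8 variables — and 10 appears only in seat 3's list, so seat 3 = 10.
The 7 still-open variables together cover exactly {0, 2, 4, 6, 8, 12, 14} — 7 values for 7 variables — and 14 appears only in seat 5's list, so seat 5 = 14.
The 6 still-open variables together cover exactly {0, 2, 4, 6, 8, 12} — 6 values for 6 variables — and 4 appears only in seat 4's list, so seat 4 = 4.
The 5 still-open variables draw from only 5 values {0, 2, 6, 8, 12}, so each is used; only seat 8 can be 8, hence seat 8 = 8.

8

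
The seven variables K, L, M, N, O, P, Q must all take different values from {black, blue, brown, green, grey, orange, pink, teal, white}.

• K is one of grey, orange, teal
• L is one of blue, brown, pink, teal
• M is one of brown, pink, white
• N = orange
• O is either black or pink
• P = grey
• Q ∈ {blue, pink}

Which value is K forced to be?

teal

N's domain is down to {orange}, so N = orange. Strike orange from K.
P must be grey (only option left). So K can't be grey.
So K = teal.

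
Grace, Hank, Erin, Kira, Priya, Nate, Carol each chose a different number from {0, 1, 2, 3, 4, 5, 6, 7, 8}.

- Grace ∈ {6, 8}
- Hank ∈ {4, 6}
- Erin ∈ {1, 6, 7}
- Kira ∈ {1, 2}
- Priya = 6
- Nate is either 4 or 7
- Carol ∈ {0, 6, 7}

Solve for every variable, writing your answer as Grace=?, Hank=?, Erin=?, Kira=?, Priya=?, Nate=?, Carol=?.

Grace=8, Hank=4, Erin=1, Kira=2, Priya=6, Nate=7, Carol=0

Priya's domain is down to {6}, so Priya = 6. Eliminate 6 elsewhere: Grace, Hank, Erin, Carol.
That leaves Grace = 8.
Hank has just one choice, so Hank = 4. Eliminate 4 elsewhere: Nate.
Nate's domain is down to {7}, so Nate = 7. Strike 7 from Erin, Carol.
Carol's domain is down to {0}, so Carol = 0.
That leaves Erin = 1. So Kira can't be 1.
Kira has just one choice, so Kira = 2.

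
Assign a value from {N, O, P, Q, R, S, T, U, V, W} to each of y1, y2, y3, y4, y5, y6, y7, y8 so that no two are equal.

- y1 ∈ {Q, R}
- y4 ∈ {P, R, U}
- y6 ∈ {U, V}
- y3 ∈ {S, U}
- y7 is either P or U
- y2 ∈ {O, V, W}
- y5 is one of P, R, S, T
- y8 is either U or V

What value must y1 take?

Q

y6 and y8 share exactly the 2 values {U, V}; by pigeonhole those values go to them, so strike U, V from y2, y3, y4, y7.
y3's domain is down to {S}, so y3 = S. Strike S from y5.
y7's domain is down to {P}, so y7 = P. So y4, y5 can't be P.
y4 must be R (only option left). Strike R from y1, y5.
So y1 = Q.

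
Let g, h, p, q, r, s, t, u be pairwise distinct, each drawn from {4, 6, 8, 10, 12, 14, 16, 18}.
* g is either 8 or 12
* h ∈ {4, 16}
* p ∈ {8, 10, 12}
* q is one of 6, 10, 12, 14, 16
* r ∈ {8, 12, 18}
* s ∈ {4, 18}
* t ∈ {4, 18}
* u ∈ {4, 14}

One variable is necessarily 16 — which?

Among the 8 variables, 6 fits only q (and all 8 values in {4, 6, 8, 10, 12, 14, 16, 18} must be used), so q = 6.
The 7 still-open variables together cover exactly {4, 8, 10, 12, 14, 16, 18} — 7 values for 7 variables — and 10 appears only in p's list, so p = 10.
Among the 6 still-open variables, 14 fits only u (and all 6 values in {4, 8, 12, 14, 16, 18} must be used), so u = 14.
Among the 5 still-open variables, 16 fits only h (and all 5 values in {4, 8, 12, 16, 18} must be used), so h = 16.

h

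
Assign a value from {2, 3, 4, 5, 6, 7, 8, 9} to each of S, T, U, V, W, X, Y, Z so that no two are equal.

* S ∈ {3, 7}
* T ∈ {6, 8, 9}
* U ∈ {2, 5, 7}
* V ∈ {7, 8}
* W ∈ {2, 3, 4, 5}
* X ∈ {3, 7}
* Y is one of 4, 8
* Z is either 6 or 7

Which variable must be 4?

Y

The 8 variables draw from only 8 values {2, 3, 4, 5, 6, 7, 8, 9}, so each is used; only T can be 9, hence T = 9.
The 7 still-open variables together cover exactly {2, 3, 4, 5, 6, 7, 8} — 7 values for 7 variables — and 6 appears only in Z's list, so Z = 6.
S and X between them cover only {3, 7} — a naked pair. Remove those values from U, V, W.
V has just one choice, so V = 8. Remove 8 from Y.
So 4 goes to Y.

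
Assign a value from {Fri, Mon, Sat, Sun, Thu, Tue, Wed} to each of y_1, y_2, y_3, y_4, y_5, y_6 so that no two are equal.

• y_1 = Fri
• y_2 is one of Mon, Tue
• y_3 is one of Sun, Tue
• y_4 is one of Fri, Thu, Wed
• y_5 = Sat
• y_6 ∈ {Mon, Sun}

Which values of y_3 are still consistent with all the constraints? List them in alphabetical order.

y_1 must be Fri (only option left). Strike Fri from y_4.
That leaves y_5 = Sat.
No further eliminations apply; y_3 can still be any of Sun, Tue.

Sun, Tue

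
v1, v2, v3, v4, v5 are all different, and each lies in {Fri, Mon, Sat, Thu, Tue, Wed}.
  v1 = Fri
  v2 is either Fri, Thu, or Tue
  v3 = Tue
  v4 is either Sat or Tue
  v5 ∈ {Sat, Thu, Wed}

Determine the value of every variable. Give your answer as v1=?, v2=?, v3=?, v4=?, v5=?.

v1=Fri, v2=Thu, v3=Tue, v4=Sat, v5=Wed

v1's domain is down to {Fri}, so v1 = Fri. Remove Fri from v2.
v3 has just one choice, so v3 = Tue. Remove Tue from v2, v4.
That leaves v4 = Sat. Eliminate Sat elsewhere: v5.
v2 has just one choice, so v2 = Thu. So v5 can't be Thu.
v5 has just one choice, so v5 = Wed.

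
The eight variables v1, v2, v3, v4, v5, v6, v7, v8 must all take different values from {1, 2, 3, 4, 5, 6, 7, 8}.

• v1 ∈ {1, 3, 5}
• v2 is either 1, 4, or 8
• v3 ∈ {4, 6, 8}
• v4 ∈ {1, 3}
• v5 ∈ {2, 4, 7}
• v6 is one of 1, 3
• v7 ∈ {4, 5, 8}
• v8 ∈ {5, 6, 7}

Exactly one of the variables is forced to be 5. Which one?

v1

The 8 variables together cover exactly {1, 2, 3, 4, 5, 6, 7, 8} — 8 values for 8 variables — and 2 appears only in v5's list, so v5 = 2.
Among the 7 still-open variables, 7 fits only v8 (and all 7 values in {1, 3, 4, 5, 6, 7, 8} must be used), so v8 = 7.
The 6 still-open variables together cover exactly {1, 3, 4, 5, 6, 8} — 6 values for 6 variables — and 6 appears only in v3's list, so v3 = 6.
The 2 variables v4 and v6 are confined to {1, 3}, which locks those values in; drop them from v1, v2.
So 5 goes to v1.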